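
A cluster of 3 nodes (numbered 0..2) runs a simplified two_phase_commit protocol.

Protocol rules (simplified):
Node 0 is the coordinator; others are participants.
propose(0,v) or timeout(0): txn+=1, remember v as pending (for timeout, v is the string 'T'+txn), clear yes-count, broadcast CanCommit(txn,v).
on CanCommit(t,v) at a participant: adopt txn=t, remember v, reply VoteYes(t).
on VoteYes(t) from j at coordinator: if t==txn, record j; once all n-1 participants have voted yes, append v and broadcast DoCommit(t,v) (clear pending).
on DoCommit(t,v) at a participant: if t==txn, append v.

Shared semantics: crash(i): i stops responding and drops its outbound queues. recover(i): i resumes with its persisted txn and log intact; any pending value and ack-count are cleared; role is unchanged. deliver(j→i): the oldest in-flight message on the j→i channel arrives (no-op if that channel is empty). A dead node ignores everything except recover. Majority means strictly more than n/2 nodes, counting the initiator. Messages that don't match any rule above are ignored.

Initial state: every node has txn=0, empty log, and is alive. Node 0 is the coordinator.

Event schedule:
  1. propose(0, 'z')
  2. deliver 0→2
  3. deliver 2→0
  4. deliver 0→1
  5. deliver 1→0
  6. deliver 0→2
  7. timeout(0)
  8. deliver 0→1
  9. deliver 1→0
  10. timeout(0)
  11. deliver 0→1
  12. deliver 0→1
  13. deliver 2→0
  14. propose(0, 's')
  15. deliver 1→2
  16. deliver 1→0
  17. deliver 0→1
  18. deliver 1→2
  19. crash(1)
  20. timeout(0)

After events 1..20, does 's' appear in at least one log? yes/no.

step 1 propose(0,'z'): 0={coor,t=1,log=-}
step 2 deliver 0→2: 2={part,t=1,log=-}
step 3 deliver 2→0: —
step 4 deliver 0→1: 1={part,t=1,log=-}
step 5 deliver 1→0: 0={coor,t=1,log=z}
step 6 deliver 0→2: 2={part,t=1,log=z}
step 7 timeout(0): 0={coor,t=2,log=z}
step 8 deliver 0→1: 1={part,t=1,log=z}
step 9 deliver 1→0: —
step 10 timeout(0): 0={coor,t=3,log=z}
step 11 deliver 0→1: 1={part,t=2,log=z}
step 12 deliver 0→1: 1={part,t=3,log=z}
step 13 deliver 2→0: —
step 14 propose(0,'s'): 0={coor,t=4,log=z}
step 15 deliver 1→2: —
step 16 deliver 1→0: —
step 17 deliver 0→1: 1={part,t=4,log=z}
step 18 deliver 1→2: —
step 19 crash(1): 1={✗part,t=4,log=z}
step 20 timeout(0): 0={coor,t=5,log=z}

no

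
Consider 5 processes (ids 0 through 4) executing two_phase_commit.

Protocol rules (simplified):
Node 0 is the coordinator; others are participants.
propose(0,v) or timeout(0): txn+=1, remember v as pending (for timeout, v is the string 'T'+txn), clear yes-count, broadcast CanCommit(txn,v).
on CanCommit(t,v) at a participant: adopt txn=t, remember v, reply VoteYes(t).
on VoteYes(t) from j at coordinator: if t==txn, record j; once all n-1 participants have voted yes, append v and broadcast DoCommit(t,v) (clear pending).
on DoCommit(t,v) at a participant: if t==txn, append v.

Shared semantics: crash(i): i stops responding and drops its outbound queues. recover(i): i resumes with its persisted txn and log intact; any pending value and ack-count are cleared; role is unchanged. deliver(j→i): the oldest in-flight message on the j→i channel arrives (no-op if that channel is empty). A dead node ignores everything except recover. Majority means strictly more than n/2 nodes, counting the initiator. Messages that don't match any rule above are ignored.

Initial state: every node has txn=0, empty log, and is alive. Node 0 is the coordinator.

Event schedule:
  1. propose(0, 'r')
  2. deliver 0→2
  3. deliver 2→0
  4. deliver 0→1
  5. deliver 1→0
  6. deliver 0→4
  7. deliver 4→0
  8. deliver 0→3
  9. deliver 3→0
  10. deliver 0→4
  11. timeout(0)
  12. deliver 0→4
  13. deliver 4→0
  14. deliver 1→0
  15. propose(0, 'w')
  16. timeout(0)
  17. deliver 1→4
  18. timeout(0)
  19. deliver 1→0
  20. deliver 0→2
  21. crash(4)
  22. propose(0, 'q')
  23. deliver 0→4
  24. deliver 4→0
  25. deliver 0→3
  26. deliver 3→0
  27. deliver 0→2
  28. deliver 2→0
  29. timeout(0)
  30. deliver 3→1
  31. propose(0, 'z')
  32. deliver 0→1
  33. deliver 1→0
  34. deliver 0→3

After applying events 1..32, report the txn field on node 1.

after 1 — propose(0,'r'): n0:coor/t1/[-]
after 2 — deliver 0→2: n2:part/t1/[-]
after 3 — deliver 2→0: ·
after 4 — deliver 0→1: n1:part/t1/[-]
after 5 — deliver 1→0: ·
after 6 — deliver 0→4: n4:part/t1/[-]
after 7 — deliver 4→0: ·
after 8 — deliver 0→3: n3:part/t1/[-]
after 9 — deliver 3→0: n0:coor/t1/[r]
after 10 — deliver 0→4: n4:part/t1/[r]
after 11 — timeout(0): n0:coor/t2/[r]
after 12 — deliver 0→4: n4:part/t2/[r]
after 13 — deliver 4→0: ·
after 14 — deliver 1→0: ·
after 15 — propose(0,'w'): n0:coor/t3/[r]
after 16 — timeout(0): n0:coor/t4/[r]
after 17 — deliver 1→4: ·
after 18 — timeout(0): n0:coor/t5/[r]
after 19 — deliver 1→0: ·
after 20 — deliver 0→2: n2:part/t1/[r]
after 21 — crash(4): n4:✗part/t2/[r]
after 22 — propose(0,'q'): n0:coor/t6/[r]
after 23 — deliver 0→4: ·
after 24 — deliver 4→0: ·
after 25 — deliver 0→3: n3:part/t1/[r]
after 26 — deliver 3→0: ·
after 27 — deliver 0→2: n2:part/t2/[r]
after 28 — deliver 2→0: ·
after 29 — timeout(0): n0:coor/t7/[r]
after 30 — deliver 3→1: ·
after 31 — propose(0,'z'): n0:coor/t8/[r]
after 32 — deliver 0→1: n1:part/t1/[r]

1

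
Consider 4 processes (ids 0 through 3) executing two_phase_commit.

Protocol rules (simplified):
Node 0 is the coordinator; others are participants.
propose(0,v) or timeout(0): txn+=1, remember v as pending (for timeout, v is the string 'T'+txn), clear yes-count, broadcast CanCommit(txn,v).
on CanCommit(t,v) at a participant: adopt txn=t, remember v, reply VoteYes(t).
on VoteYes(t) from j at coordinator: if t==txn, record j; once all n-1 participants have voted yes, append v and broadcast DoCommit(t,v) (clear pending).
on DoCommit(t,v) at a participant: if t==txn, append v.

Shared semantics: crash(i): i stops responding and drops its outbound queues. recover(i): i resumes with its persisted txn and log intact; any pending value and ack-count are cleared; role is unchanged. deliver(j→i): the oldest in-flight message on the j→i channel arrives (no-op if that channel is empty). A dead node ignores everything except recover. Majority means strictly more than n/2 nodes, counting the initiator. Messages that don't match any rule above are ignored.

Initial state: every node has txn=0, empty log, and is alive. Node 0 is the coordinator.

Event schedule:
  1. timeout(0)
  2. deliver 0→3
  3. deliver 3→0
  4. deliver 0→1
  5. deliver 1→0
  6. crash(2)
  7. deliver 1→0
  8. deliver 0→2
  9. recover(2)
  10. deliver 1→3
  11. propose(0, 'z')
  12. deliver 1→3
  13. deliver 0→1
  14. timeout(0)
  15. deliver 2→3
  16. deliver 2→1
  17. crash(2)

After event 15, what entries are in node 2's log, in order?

1. timeout(0):  <0:coor t1 ->
2. deliver 0→3:  <3:part t1 ->
3. deliver 3→0:  nop
4. deliver 0→1:  <1:part t1 ->
5. deliver 1→0:  nop
6. crash(2):  <2:✗part t0 ->
7. deliver 1→0:  nop
8. deliver 0→2:  nop
9. recover(2):  <2:part t0 ->
10. deliver 1→3:  nop
11. propose(0,'z'):  <0:coor t2 ->
12. deliver 1→3:  nop
13. deliver 0→1:  <1:part t2 ->
14. timeout(0):  <0:coor t3 ->
15. deliver 2→3:  nop

empty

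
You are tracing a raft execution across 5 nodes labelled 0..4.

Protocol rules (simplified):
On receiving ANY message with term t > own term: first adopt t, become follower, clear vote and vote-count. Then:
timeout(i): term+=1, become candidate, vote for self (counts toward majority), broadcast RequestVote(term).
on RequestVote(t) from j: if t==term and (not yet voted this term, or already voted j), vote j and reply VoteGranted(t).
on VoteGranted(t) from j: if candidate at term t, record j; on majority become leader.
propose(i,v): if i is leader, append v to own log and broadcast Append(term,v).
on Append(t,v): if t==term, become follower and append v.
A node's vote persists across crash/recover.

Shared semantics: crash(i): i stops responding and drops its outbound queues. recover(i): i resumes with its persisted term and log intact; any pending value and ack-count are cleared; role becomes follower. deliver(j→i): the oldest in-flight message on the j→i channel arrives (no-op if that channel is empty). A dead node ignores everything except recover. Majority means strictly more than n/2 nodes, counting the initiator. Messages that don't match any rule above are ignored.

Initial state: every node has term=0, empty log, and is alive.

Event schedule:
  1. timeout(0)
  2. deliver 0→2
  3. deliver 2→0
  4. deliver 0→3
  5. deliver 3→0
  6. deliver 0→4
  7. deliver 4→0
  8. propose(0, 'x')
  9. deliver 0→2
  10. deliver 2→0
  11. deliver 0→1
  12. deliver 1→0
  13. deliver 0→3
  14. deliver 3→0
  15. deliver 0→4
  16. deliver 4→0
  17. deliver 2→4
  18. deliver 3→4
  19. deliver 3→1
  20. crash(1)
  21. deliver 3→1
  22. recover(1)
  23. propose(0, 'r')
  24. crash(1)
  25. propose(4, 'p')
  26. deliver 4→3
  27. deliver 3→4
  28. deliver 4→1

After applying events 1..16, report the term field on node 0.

step 1 timeout(0): 0={cand,t=1,log=-}
step 2 deliver 0→2: 2={foll,t=1,log=-}
step 3 deliver 2→0: —
step 4 deliver 0→3: 3={foll,t=1,log=-}
step 5 deliver 3→0: 0={lead,t=1,log=-}
step 6 deliver 0→4: 4={foll,t=1,log=-}
step 7 deliver 4→0: —
step 8 propose(0,'x'): 0={lead,t=1,log=x}
step 9 deliver 0→2: 2={foll,t=1,log=x}
step 10 deliver 2→0: —
step 11 deliver 0→1: 1={foll,t=1,log=-}
step 12 deliver 1→0: —
step 13 deliver 0→3: 3={foll,t=1,log=x}
step 14 deliver 3→0: —
step 15 deliver 0→4: 4={foll,t=1,log=x}
step 16 deliver 4→0: —

1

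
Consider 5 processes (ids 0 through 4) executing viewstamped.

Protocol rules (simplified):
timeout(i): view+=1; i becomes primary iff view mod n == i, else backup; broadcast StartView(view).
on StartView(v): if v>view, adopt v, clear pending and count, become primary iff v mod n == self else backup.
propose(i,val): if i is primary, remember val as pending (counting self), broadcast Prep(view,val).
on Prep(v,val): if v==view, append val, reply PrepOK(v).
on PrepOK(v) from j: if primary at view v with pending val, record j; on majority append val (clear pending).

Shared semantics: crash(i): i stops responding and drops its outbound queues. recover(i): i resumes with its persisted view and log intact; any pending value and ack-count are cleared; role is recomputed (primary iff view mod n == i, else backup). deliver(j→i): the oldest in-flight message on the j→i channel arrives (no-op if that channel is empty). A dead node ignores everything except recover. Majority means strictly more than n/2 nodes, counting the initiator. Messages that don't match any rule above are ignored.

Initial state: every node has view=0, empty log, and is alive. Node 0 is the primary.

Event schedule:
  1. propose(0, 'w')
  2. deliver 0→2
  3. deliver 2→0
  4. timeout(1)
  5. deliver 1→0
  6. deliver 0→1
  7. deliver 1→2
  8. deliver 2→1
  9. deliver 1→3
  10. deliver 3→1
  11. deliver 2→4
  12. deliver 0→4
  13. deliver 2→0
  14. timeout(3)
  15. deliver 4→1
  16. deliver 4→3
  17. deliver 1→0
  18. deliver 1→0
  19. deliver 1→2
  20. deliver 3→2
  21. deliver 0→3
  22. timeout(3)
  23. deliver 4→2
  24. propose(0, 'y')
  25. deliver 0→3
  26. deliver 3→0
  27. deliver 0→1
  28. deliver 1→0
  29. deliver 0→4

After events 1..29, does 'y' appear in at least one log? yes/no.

no

e1 propose(0,'w'): ·
e2 deliver 0→2: 2[back,v=0,w]
e3 deliver 2→0: ·
e4 timeout(1): 1[prim,v=1,-]
e5 deliver 1→0: 0[back,v=1,-]
e6 deliver 0→1: ·
e7 deliver 1→2: 2[back,v=1,w]
e8 deliver 2→1: ·
e9 deliver 1→3: 3[back,v=1,-]
e10 deliver 3→1: ·
e11 deliver 2→4: ·
e12 deliver 0→4: 4[back,v=0,w]
e13 deliver 2→0: ·
e14 timeout(3): 3[back,v=2,-]
e15 deliver 4→1: ·
e16 deliver 4→3: ·
e17 deliver 1→0: ·
e18 deliver 1→0: ·
e19 deliver 1→2: ·
e20 deliver 3→2: 2[prim,v=2,w]
e21 deliver 0→3: ·
e22 timeout(3): 3[prim,v=3,-]
e23 deliver 4→2: ·
e24 propose(0,'y'): ·
e25 deliver 0→3: ·
e26 deliver 3→0: 0[back,v=2,-]
e27 deliver 0→1: ·
e28 deliver 1→0: ·
e29 deliver 0→4: ·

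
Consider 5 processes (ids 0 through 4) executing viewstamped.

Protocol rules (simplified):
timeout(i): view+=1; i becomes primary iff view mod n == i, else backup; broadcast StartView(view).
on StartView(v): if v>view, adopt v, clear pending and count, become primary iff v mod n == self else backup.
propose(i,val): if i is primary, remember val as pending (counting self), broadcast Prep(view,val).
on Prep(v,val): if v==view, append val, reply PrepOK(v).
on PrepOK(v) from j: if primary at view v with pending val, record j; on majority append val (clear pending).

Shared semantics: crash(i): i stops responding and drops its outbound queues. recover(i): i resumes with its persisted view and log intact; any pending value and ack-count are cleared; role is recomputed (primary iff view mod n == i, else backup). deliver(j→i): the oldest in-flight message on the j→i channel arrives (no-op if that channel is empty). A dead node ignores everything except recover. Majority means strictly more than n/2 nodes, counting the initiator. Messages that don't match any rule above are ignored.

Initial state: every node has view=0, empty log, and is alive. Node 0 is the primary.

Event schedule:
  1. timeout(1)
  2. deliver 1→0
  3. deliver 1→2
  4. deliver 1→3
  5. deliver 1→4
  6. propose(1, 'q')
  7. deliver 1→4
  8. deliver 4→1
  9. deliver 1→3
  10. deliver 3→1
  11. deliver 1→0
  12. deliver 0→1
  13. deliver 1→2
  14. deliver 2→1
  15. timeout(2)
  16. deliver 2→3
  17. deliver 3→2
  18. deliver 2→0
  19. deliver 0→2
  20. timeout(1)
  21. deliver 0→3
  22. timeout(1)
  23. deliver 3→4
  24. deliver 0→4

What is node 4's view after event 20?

e1 timeout(1): 1[prim,v=1,-]
e2 deliver 1→0: 0[back,v=1,-]
e3 deliver 1→2: 2[back,v=1,-]
e4 deliver 1→3: 3[back,v=1,-]
e5 deliver 1→4: 4[back,v=1,-]
e6 propose(1,'q'): ·
e7 deliver 1→4: 4[back,v=1,q]
e8 deliver 4→1: ·
e9 deliver 1→3: 3[back,v=1,q]
e10 deliver 3→1: 1[prim,v=1,q]
e11 deliver 1→0: 0[back,v=1,q]
e12 deliver 0→1: ·
e13 deliver 1→2: 2[back,v=1,q]
e14 deliver 2→1: ·
e15 timeout(2): 2[prim,v=2,q]
e16 deliver 2→3: 3[back,v=2,q]
e17 deliver 3→2: ·
e18 deliver 2→0: 0[back,v=2,q]
e19 deliver 0→2: ·
e20 timeout(1): 1[back,v=2,q]

1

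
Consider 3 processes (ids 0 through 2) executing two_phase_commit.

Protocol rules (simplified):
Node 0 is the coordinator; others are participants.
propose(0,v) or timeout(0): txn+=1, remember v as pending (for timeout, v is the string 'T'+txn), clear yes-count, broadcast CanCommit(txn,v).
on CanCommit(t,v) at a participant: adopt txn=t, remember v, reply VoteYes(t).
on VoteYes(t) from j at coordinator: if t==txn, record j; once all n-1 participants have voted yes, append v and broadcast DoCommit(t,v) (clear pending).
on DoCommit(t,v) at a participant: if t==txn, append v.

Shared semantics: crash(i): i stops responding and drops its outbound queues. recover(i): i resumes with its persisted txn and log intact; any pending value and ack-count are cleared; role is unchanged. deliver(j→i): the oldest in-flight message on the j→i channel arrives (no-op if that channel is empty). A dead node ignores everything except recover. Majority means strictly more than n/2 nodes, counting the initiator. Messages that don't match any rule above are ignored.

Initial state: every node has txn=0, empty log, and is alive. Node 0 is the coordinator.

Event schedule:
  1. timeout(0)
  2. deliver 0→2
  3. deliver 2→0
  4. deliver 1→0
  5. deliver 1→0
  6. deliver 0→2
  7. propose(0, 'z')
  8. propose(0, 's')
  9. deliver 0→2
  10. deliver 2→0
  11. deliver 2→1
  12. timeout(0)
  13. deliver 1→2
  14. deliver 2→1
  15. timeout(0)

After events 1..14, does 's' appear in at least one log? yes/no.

no

[1] timeout(0) → N0(coor t1 [-])
[2] deliver 0→2 → N2(part t1 [-])
[3] deliver 2→0 → ∅
[4] deliver 1→0 → ∅
[5] deliver 1→0 → ∅
[6] deliver 0→2 → ∅
[7] propose(0,'z') → N0(coor t2 [-])
[8] propose(0,'s') → N0(coor t3 [-])
[9] deliver 0→2 → N2(part t2 [-])
[10] deliver 2→0 → ∅
[11] deliver 2→1 → ∅
[12] timeout(0) → N0(coor t4 [-])
[13] deliver 1→2 → ∅
[14] deliver 2→1 → ∅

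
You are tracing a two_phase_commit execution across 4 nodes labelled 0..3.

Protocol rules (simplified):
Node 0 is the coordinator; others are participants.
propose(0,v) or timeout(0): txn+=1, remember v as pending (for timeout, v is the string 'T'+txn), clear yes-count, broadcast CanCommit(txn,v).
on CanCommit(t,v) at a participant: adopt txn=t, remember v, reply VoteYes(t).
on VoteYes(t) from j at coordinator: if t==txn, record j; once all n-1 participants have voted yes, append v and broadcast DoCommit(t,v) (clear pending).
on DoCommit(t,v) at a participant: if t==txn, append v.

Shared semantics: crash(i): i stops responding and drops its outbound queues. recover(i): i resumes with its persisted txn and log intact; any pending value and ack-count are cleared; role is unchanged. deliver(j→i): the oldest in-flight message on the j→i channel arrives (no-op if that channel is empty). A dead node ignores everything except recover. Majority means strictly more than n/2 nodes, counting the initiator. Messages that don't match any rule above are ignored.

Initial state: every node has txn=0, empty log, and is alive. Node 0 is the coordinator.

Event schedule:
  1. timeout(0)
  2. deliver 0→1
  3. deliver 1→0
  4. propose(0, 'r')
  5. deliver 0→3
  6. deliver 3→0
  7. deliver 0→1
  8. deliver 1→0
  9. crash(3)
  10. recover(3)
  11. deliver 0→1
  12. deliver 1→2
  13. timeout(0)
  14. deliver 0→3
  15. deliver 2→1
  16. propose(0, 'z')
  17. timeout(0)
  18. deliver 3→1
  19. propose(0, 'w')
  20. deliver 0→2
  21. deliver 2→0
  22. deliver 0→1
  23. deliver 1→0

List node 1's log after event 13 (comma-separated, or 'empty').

empty

1. timeout(0):  <0:coor t1 ->
2. deliver 0→1:  <1:part t1 ->
3. deliver 1→0:  nop
4. propose(0,'r'):  <0:coor t2 ->
5. deliver 0→3:  <3:part t1 ->
6. deliver 3→0:  nop
7. deliver 0→1:  <1:part t2 ->
8. deliver 1→0:  nop
9. crash(3):  <3:✗part t1 ->
10. recover(3):  <3:part t1 ->
11. deliver 0→1:  nop
12. deliver 1→2:  nop
13. timeout(0):  <0:coor t3 ->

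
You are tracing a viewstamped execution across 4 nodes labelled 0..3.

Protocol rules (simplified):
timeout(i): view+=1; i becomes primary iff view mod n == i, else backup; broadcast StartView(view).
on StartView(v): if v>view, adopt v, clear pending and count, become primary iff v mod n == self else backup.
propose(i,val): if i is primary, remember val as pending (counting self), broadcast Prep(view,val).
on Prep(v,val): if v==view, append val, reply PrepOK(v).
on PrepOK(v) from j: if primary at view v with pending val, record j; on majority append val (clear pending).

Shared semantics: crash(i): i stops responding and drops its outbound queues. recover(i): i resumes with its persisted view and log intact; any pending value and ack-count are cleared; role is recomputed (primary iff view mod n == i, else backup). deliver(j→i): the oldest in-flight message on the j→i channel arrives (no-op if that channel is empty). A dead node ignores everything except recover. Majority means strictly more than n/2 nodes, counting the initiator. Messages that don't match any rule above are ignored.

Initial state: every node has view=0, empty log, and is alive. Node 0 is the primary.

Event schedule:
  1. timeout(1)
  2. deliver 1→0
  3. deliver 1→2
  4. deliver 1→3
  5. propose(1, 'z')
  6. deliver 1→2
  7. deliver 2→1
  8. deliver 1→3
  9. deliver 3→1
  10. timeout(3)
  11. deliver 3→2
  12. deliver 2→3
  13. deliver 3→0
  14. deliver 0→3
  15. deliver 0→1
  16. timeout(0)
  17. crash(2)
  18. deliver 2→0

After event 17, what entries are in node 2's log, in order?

step 1 timeout(1): 1={prim,v=1,log=-}
step 2 deliver 1→0: 0={back,v=1,log=-}
step 3 deliver 1→2: 2={back,v=1,log=-}
step 4 deliver 1→3: 3={back,v=1,log=-}
step 5 propose(1,'z'): —
step 6 deliver 1→2: 2={back,v=1,log=z}
step 7 deliver 2→1: —
step 8 deliver 1→3: 3={back,v=1,log=z}
step 9 deliver 3→1: 1={prim,v=1,log=z}
step 10 timeout(3): 3={back,v=2,log=z}
step 11 deliver 3→2: 2={prim,v=2,log=z}
step 12 deliver 2→3: —
step 13 deliver 3→0: 0={back,v=2,log=-}
step 14 deliver 0→3: —
step 15 deliver 0→1: —
step 16 timeout(0): 0={back,v=3,log=-}
step 17 crash(2): 2={✗prim,v=2,log=z}

z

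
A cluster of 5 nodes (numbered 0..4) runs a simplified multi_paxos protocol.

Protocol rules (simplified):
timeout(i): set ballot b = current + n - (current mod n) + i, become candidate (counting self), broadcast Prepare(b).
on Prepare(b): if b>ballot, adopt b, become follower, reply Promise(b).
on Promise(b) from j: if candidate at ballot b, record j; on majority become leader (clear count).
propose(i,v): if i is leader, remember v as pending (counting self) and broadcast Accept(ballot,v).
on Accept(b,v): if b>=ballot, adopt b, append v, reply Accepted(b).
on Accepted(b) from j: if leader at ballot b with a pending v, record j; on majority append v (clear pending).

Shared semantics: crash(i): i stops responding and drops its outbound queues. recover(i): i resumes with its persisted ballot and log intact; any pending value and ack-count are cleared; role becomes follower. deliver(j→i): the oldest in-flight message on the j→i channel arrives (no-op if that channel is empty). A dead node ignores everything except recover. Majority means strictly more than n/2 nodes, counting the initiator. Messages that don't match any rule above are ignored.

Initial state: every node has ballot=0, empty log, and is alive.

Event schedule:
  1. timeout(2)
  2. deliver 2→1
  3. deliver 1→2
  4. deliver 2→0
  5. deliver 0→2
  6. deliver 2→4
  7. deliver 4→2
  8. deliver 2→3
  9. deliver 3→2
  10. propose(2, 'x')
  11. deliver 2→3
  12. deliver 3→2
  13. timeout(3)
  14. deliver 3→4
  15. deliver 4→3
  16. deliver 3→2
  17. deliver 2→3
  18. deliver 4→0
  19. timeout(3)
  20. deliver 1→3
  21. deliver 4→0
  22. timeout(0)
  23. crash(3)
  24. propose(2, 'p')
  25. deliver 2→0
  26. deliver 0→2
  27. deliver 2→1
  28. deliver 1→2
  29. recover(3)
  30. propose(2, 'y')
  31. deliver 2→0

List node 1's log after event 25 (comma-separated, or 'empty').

1. timeout(2):  <2:cand b7 ->
2. deliver 2→1:  <1:foll b7 ->
3. deliver 1→2:  nop
4. deliver 2→0:  <0:foll b7 ->
5. deliver 0→2:  <2:lead b7 ->
6. deliver 2→4:  <4:foll b7 ->
7. deliver 4→2:  nop
8. deliver 2→3:  <3:foll b7 ->
9. deliver 3→2:  nop
10. propose(2,'x'):  nop
11. deliver 2→3:  <3:foll b7 x>
12. deliver 3→2:  nop
13. timeout(3):  <3:cand b13 x>
14. deliver 3→4:  <4:foll b13 ->
15. deliver 4→3:  nop
16. deliver 3→2:  <2:foll b13 ->
17. deliver 2→3:  <3:lead b13 x>
18. deliver 4→0:  nop
19. timeout(3):  <3:cand b18 x>
20. deliver 1→3:  nop
21. deliver 4→0:  nop
22. timeout(0):  <0:cand b10 ->
23. crash(3):  <3:✗cand b18 x>
24. propose(2,'p'):  nop
25. deliver 2→0:  nop

empty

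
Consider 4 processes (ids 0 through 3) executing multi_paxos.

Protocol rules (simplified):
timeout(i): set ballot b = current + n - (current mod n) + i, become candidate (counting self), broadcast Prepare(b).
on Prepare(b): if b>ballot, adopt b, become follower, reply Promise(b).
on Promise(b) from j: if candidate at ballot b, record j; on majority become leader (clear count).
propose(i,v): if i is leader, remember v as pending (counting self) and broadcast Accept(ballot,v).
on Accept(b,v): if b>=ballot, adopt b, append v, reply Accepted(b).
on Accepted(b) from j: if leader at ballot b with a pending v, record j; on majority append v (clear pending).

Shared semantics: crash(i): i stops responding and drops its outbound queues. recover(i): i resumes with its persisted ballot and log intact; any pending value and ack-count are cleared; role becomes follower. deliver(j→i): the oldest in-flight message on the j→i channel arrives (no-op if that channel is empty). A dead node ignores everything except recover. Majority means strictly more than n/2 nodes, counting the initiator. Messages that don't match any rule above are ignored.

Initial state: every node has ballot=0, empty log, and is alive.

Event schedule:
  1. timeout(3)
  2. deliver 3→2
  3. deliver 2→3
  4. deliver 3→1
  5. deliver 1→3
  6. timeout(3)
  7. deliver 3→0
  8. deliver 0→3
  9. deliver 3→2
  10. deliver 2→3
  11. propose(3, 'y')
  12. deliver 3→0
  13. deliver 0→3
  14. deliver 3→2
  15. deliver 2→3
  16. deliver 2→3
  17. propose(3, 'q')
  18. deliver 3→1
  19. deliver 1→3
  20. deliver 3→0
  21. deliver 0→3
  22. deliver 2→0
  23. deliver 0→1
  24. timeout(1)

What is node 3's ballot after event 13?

after 1 — timeout(3): n3:cand/b7/[-]
after 2 — deliver 3→2: n2:foll/b7/[-]
after 3 — deliver 2→3: ·
after 4 — deliver 3→1: n1:foll/b7/[-]
after 5 — deliver 1→3: n3:lead/b7/[-]
after 6 — timeout(3): n3:cand/b11/[-]
after 7 — deliver 3→0: n0:foll/b7/[-]
after 8 — deliver 0→3: ·
after 9 — deliver 3→2: n2:foll/b11/[-]
after 10 — deliver 2→3: ·
after 11 — propose(3,'y'): ·
after 12 — deliver 3→0: n0:foll/b11/[-]
after 13 — deliver 0→3: n3:lead/b11/[-]

11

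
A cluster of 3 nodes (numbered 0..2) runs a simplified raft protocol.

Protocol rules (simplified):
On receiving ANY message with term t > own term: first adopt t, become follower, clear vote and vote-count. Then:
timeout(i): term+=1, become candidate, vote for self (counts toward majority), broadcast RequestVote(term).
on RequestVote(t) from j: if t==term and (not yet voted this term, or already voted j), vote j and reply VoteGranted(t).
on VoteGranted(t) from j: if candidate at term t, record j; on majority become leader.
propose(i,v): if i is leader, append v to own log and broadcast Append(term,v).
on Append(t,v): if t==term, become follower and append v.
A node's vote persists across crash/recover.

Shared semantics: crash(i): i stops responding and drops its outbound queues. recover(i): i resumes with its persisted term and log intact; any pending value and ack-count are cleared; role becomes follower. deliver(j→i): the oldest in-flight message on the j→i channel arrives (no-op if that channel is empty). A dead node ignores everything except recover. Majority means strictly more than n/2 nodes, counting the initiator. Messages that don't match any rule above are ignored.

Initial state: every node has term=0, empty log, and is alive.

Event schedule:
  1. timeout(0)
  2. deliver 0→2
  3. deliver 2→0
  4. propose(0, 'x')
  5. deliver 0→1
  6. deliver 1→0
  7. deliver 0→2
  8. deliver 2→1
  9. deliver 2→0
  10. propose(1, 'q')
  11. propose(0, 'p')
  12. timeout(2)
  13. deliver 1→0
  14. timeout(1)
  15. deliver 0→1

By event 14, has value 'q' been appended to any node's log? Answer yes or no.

no

1. timeout(0):  <0:cand t1 ->
2. deliver 0→2:  <2:foll t1 ->
3. deliver 2→0:  <0:lead t1 ->
4. propose(0,'x'):  <0:lead t1 x>
5. deliver 0→1:  <1:foll t1 ->
6. deliver 1→0:  nop
7. deliver 0→2:  <2:foll t1 x>
8. deliver 2→1:  nop
9. deliver 2→0:  nop
10. propose(1,'q'):  nop
11. propose(0,'p'):  <0:lead t1 x,p>
12. timeout(2):  <2:cand t2 x>
13. deliver 1→0:  nop
14. timeout(1):  <1:cand t2 ->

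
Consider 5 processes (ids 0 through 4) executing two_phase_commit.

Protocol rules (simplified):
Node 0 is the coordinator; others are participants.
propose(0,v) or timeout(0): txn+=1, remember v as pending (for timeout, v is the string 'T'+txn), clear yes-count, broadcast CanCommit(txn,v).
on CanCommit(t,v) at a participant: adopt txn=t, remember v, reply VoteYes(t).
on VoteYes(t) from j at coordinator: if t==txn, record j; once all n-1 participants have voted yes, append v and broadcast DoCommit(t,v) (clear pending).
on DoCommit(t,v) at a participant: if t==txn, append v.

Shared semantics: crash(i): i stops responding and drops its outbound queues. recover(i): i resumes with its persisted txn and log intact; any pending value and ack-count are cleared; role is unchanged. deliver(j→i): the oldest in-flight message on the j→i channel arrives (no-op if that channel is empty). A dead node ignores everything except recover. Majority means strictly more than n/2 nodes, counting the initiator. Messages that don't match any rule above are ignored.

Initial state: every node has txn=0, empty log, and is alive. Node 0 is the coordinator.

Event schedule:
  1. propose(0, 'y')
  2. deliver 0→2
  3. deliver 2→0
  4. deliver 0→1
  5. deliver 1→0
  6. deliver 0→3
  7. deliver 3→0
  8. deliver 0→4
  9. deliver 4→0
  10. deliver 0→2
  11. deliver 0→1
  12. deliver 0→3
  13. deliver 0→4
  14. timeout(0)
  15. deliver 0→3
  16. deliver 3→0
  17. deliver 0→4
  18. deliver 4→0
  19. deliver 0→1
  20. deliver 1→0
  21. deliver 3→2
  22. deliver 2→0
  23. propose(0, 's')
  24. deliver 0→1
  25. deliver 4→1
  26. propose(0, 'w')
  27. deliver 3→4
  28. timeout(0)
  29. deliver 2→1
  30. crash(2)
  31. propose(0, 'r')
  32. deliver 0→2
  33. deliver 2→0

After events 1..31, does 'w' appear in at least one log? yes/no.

[1] propose(0,'y') → N0(coor t1 [-])
[2] deliver 0→2 → N2(part t1 [-])
[3] deliver 2→0 → ∅
[4] deliver 0→1 → N1(part t1 [-])
[5] deliver 1→0 → ∅
[6] deliver 0→3 → N3(part t1 [-])
[7] deliver 3→0 → ∅
[8] deliver 0→4 → N4(part t1 [-])
[9] deliver 4→0 → N0(coor t1 [y])
[10] deliver 0→2 → N2(part t1 [y])
[11] deliver 0→1 → N1(part t1 [y])
[12] deliver 0→3 → N3(part t1 [y])
[13] deliver 0→4 → N4(part t1 [y])
[14] timeout(0) → N0(coor t2 [y])
[15] deliver 0→3 → N3(part t2 [y])
[16] deliver 3→0 → ∅
[17] deliver 0→4 → N4(part t2 [y])
[18] deliver 4→0 → ∅
[19] deliver 0→1 → N1(part t2 [y])
[20] deliver 1→0 → ∅
[21] deliver 3→2 → ∅
[22] deliver 2→0 → ∅
[23] propose(0,'s') → N0(coor t3 [y])
[24] deliver 0→1 → N1(part t3 [y])
[25] deliver 4→1 → ∅
[26] propose(0,'w') → N0(coor t4 [y])
[27] deliver 3→4 → ∅
[28] timeout(0) → N0(coor t5 [y])
[29] deliver 2→1 → ∅
[30] crash(2) → N2(✗part t1 [y])
[31] propose(0,'r') → N0(coor t6 [y])

no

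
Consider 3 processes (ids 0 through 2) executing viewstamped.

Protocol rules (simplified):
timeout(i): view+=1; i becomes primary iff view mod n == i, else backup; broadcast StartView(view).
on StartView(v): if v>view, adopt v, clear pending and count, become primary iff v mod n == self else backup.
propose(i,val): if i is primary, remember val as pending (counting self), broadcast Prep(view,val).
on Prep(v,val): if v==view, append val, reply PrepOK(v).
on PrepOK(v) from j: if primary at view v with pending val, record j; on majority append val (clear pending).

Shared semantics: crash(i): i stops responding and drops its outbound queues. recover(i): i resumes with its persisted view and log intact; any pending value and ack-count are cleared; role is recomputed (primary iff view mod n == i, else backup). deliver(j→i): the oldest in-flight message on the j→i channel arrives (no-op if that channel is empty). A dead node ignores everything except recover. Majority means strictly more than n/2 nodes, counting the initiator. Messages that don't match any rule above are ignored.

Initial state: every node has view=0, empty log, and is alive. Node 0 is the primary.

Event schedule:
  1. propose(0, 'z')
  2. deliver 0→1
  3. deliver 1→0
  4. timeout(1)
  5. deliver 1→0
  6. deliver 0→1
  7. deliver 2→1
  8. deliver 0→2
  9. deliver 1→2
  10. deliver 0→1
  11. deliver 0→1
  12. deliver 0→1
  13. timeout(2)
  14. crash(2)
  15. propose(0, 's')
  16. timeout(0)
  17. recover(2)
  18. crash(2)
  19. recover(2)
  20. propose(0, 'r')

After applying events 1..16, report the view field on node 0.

step 1 propose(0,'z'): —
step 2 deliver 0→1: 1={back,v=0,log=z}
step 3 deliver 1→0: 0={prim,v=0,log=z}
step 4 timeout(1): 1={prim,v=1,log=z}
step 5 deliver 1→0: 0={back,v=1,log=z}
step 6 deliver 0→1: —
step 7 deliver 2→1: —
step 8 deliver 0→2: 2={back,v=0,log=z}
step 9 deliver 1→2: 2={back,v=1,log=z}
step 10 deliver 0→1: —
step 11 deliver 0→1: —
step 12 deliver 0→1: —
step 13 timeout(2): 2={prim,v=2,log=z}
step 14 crash(2): 2={✗prim,v=2,log=z}
step 15 propose(0,'s'): —
step 16 timeout(0): 0={back,v=2,log=z}

2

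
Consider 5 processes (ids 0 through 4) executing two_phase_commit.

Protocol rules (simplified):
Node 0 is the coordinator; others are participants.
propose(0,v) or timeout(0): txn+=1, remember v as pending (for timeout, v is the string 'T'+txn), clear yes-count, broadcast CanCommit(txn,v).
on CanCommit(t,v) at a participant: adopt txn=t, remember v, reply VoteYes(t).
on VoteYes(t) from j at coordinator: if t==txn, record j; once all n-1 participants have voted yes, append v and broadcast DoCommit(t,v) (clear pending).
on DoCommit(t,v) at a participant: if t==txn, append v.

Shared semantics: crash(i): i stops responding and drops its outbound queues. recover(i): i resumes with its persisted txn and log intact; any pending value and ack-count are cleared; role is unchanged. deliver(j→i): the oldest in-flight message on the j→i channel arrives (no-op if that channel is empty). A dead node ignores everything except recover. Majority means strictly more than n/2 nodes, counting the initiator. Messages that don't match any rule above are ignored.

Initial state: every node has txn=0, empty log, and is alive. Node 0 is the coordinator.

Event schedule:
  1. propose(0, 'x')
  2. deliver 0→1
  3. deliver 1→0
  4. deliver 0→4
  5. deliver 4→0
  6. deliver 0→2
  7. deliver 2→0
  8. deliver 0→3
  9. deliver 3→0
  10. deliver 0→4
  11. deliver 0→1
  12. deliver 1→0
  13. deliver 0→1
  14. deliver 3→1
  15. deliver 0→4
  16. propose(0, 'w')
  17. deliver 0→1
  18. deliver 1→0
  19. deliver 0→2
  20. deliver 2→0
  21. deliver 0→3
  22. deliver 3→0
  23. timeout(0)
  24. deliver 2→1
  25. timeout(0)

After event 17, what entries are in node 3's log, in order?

empty

after 1 — propose(0,'x'): n0:coor/t1/[-]
after 2 — deliver 0→1: n1:part/t1/[-]
after 3 — deliver 1→0: ·
after 4 — deliver 0→4: n4:part/t1/[-]
after 5 — deliver 4→0: ·
after 6 — deliver 0→2: n2:part/t1/[-]
after 7 — deliver 2→0: ·
after 8 — deliver 0→3: n3:part/t1/[-]
after 9 — deliver 3→0: n0:coor/t1/[x]
after 10 — deliver 0→4: n4:part/t1/[x]
after 11 — deliver 0→1: n1:part/t1/[x]
after 12 — deliver 1→0: ·
after 13 — deliver 0→1: ·
after 14 — deliver 3→1: ·
after 15 — deliver 0→4: ·
after 16 — propose(0,'w'): n0:coor/t2/[x]
after 17 — deliver 0→1: n1:part/t2/[x]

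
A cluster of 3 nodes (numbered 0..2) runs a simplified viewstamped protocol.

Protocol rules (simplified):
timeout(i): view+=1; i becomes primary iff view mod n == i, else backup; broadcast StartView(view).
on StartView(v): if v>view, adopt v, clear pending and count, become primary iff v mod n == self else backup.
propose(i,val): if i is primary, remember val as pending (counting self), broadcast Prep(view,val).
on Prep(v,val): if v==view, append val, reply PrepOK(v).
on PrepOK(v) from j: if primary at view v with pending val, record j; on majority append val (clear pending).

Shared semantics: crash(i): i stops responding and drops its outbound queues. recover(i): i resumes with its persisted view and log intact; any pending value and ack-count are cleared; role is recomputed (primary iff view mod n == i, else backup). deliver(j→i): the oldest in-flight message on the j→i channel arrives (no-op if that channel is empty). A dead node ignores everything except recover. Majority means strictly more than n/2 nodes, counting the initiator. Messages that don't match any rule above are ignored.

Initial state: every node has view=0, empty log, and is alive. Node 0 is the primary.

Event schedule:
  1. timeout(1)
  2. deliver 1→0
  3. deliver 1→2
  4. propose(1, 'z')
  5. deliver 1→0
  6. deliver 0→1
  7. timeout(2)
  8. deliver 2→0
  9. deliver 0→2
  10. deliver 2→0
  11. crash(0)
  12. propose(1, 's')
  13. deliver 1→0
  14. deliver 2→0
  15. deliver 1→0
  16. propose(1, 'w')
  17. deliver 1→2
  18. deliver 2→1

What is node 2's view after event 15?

[1] timeout(1) → N1(prim v1 [-])
[2] deliver 1→0 → N0(back v1 [-])
[3] deliver 1→2 → N2(back v1 [-])
[4] propose(1,'z') → ∅
[5] deliver 1→0 → N0(back v1 [z])
[6] deliver 0→1 → N1(prim v1 [z])
[7] timeout(2) → N2(prim v2 [-])
[8] deliver 2→0 → N0(back v2 [z])
[9] deliver 0→2 → ∅
[10] deliver 2→0 → ∅
[11] crash(0) → N0(✗back v2 [z])
[12] propose(1,'s') → ∅
[13] deliver 1→0 → ∅
[14] deliver 2→0 → ∅
[15] deliver 1→0 → ∅

2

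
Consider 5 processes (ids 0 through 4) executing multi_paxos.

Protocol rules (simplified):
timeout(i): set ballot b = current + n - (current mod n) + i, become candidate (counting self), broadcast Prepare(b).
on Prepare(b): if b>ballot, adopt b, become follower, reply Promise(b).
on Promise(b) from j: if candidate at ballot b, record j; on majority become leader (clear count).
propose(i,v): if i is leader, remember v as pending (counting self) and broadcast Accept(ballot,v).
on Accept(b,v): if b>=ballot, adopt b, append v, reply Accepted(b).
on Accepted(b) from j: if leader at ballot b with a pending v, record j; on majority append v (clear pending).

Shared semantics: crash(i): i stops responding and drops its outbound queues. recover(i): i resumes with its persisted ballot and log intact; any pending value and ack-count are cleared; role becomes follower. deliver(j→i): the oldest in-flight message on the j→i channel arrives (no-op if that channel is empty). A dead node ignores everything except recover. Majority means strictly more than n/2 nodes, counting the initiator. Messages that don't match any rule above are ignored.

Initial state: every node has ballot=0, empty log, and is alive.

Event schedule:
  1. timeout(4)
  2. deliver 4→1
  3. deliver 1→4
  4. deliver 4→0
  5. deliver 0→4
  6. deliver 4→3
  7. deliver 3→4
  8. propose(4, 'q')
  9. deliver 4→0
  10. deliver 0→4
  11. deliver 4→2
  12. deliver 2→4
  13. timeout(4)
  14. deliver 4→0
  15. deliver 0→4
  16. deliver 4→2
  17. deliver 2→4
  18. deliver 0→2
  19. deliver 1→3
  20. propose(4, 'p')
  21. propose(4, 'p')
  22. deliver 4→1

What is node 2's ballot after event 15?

e1 timeout(4): 4[cand,b=9,-]
e2 deliver 4→1: 1[foll,b=9,-]
e3 deliver 1→4: ·
e4 deliver 4→0: 0[foll,b=9,-]
e5 deliver 0→4: 4[lead,b=9,-]
e6 deliver 4→3: 3[foll,b=9,-]
e7 deliver 3→4: ·
e8 propose(4,'q'): ·
e9 deliver 4→0: 0[foll,b=9,q]
e10 deliver 0→4: ·
e11 deliver 4→2: 2[foll,b=9,-]
e12 deliver 2→4: ·
e13 timeout(4): 4[cand,b=14,-]
e14 deliver 4→0: 0[foll,b=14,q]
e15 deliver 0→4: ·

9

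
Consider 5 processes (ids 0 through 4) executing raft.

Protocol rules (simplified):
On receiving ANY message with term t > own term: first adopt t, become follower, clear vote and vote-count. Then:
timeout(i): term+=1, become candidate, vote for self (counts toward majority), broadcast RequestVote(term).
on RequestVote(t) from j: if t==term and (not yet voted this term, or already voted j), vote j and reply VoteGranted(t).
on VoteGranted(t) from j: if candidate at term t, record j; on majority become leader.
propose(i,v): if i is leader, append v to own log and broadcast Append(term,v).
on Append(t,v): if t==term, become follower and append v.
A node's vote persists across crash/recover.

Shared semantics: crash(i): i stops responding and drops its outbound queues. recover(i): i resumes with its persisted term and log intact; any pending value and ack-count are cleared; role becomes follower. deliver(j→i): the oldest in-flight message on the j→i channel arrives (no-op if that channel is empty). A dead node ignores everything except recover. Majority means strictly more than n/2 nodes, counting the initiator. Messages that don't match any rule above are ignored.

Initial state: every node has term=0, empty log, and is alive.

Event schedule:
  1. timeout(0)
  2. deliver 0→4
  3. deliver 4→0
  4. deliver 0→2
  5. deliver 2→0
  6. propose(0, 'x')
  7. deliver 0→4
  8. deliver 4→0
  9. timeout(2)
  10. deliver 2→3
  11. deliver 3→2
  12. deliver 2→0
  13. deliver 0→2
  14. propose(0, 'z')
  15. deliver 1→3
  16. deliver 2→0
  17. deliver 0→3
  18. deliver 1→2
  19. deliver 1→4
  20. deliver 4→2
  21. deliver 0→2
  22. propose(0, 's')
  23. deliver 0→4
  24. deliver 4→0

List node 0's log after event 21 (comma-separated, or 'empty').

x

1. timeout(0):  <0:cand t1 ->
2. deliver 0→4:  <4:foll t1 ->
3. deliver 4→0:  nop
4. deliver 0→2:  <2:foll t1 ->
5. deliver 2→0:  <0:lead t1 ->
6. propose(0,'x'):  <0:lead t1 x>
7. deliver 0→4:  <4:foll t1 x>
8. deliver 4→0:  nop
9. timeout(2):  <2:cand t2 ->
10. deliver 2→3:  <3:foll t2 ->
11. deliver 3→2:  nop
12. deliver 2→0:  <0:foll t2 x>
13. deliver 0→2:  nop
14. propose(0,'z'):  nop
15. deliver 1→3:  nop
16. deliver 2→0:  nop
17. deliver 0→3:  nop
18. deliver 1→2:  nop
19. deliver 1→4:  nop
20. deliver 4→2:  nop
21. deliver 0→2:  <2:lead t2 ->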